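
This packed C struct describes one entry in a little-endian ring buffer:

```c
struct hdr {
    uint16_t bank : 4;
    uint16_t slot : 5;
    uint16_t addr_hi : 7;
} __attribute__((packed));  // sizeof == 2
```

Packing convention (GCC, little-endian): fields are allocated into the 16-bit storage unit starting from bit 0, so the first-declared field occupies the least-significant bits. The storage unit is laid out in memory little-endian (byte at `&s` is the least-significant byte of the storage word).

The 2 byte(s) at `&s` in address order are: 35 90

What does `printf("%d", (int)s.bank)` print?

5

[0]=0x35 [1]=0x90 (little-endian) → word 0x9035
bank [0+:4] = (word>>0) & 0xf = 5  ←
slot [4+:5] = (word>>4) & 0x1f = 3
addr_hi [9+:7] = (word>>9) & 0x7f = 72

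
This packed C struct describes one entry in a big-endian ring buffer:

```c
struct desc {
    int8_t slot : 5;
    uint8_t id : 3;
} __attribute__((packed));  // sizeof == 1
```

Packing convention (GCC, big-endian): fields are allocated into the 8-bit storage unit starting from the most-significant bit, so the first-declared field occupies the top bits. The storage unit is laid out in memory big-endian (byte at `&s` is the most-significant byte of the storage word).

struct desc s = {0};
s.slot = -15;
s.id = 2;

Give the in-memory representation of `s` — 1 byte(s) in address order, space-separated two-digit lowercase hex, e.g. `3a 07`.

slot:5 = -15 → 0x11 << 3 → word 0x88
id:3 = 2 → 0x2 << 0 → word 0x8a
word = 0x8a → big-endian bytes:
  [0]=0x8a

8a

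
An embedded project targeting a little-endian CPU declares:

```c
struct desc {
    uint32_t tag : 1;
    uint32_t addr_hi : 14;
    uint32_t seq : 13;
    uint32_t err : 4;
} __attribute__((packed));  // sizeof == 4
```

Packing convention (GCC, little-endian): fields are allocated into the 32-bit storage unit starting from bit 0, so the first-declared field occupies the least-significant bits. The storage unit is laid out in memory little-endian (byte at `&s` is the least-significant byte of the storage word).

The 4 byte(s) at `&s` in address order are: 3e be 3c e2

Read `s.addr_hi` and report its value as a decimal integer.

7967

[0]=0x3e [1]=0xbe [2]=0x3c [3]=0xe2 (little-endian) → word 0xe23cbe3e
tag:1 @ bit 0 → (0xe23cbe3e>>0)&0x1 = 0x0
addr_hi:14 @ bit 1 → (0xe23cbe3e>>1)&0x3fff = 0x1f1f  ←
seq:13 @ bit 15 → (0xe23cbe3e>>15)&0x1fff = 0x479
err:4 @ bit 28 → (0xe23cbe3e>>28)&0xf = 0xe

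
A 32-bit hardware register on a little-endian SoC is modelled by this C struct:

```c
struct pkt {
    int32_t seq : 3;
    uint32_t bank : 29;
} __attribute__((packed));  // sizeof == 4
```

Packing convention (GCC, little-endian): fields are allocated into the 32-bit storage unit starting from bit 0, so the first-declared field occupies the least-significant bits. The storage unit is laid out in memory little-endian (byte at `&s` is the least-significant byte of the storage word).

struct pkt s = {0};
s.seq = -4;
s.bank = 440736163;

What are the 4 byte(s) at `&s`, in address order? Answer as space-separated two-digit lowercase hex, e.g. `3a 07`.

seq:3 = -4 → 0x4 << 0 → word 0x00000004
bank:29 = 440736163 → 0x1a4519a3 << 3 → word 0xd228cd1c
word = 0xd228cd1c → little-endian bytes:
  [0]=0x1c  [1]=0xcd  [2]=0x28  [3]=0xd2

1c cd 28 d2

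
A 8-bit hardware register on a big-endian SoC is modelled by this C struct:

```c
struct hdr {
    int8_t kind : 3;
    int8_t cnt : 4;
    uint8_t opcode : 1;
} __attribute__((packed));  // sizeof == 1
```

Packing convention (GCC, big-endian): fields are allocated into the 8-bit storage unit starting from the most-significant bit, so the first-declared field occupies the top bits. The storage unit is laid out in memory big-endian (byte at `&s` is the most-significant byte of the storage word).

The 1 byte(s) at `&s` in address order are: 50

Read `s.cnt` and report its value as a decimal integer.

-8

[0]=0x50 (big-endian) → word 0x50
kind:3 @ bit 5 → (0x50>>5)&0x7 = 0x2
cnt:4 @ bit 1 → (0x50>>1)&0xf = 0x8  ←
opcode:1 @ bit 0 → (0x50>>0)&0x1 = 0x0
cnt signed 4b, MSB=1: 8 - 16 = -8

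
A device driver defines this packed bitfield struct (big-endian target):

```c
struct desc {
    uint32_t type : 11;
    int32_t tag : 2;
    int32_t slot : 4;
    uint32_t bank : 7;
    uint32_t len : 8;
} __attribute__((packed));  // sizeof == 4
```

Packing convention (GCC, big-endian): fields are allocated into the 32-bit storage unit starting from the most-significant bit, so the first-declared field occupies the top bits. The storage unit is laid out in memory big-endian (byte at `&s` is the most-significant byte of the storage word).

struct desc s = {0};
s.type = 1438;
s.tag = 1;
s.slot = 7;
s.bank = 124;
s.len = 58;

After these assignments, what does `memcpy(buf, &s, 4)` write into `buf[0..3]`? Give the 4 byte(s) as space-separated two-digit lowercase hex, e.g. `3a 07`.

type:11 = 1438 → 0x59e << 21 → word 0xb3c00000
tag:2 = 1 → 0x1 << 19 → word 0xb3c80000
slot:4 = 7 → 0x7 << 15 → word 0xb3cb8000
bank:7 = 124 → 0x7c << 8 → word 0xb3cbfc00
len:8 = 58 → 0x3a << 0 → word 0xb3cbfc3a
word = 0xb3cbfc3a → big-endian bytes:
  [0]=0xb3  [1]=0xcb  [2]=0xfc  [3]=0x3a

b3 cb fc 3a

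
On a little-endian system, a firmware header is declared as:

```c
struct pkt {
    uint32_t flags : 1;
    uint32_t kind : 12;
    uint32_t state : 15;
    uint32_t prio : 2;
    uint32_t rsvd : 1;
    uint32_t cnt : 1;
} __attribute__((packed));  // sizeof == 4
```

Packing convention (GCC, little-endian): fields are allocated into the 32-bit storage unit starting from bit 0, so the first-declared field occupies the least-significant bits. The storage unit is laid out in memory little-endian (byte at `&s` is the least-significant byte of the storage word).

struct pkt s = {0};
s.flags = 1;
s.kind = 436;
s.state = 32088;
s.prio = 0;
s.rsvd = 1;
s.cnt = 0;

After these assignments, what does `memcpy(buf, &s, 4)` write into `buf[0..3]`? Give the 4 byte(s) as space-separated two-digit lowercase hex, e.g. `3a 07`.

69 03 ab 4f

[0+:1] flags=1 & 0x1 = 0x1; word=0x00000001
[1+:12] kind=436 & 0xfff = 0x1b4; word=0x00000369
[13+:15] state=32088 & 0x7fff = 0x7d58; word=0x0fab0369
[28+:2] prio=0 & 0x3 = 0x0; word=0x0fab0369
[30+:1] rsvd=1 & 0x1 = 0x1; word=0x4fab0369
[31+:1] cnt=0 & 0x1 = 0x0; word=0x4fab0369
word = 0x4fab0369 → little-endian bytes:
  [0]=0x69  [1]=0x03  [2]=0xab  [3]=0x4f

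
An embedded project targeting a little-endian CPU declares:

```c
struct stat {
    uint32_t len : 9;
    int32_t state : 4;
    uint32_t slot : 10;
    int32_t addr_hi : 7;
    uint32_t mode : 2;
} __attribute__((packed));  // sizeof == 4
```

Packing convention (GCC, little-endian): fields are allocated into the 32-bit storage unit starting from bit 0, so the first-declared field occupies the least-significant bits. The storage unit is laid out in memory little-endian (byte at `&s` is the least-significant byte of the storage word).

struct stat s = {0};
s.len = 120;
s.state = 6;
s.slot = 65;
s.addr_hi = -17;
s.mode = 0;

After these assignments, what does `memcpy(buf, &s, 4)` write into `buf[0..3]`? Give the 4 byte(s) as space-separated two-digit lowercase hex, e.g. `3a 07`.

len (9b) val=120 bits=0x78 at bit 0: 0x00000078
state (4b) val=6 bits=0x6 at bit 9: 0x00000c78
slot (10b) val=65 bits=0x41 at bit 13: 0x00082c78
addr_hi (7b) val=-17 bits=0x6f at bit 23: 0x37882c78
mode (2b) val=0 bits=0x0 at bit 30: 0x37882c78
word = 0x37882c78 → little-endian bytes:
  [0]=0x78  [1]=0x2c  [2]=0x88  [3]=0x37

78 2c 88 37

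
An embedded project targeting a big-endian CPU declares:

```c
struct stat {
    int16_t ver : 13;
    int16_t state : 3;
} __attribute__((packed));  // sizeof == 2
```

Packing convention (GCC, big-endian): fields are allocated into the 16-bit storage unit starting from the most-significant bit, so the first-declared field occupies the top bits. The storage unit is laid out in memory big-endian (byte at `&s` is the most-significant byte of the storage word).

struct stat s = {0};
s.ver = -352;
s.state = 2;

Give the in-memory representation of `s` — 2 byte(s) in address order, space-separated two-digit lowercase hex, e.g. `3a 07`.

ver:13 = -352 → 0x1ea0 << 3 → word 0xf500
state:3 = 2 → 0x2 << 0 → word 0xf502
word = 0xf502 → big-endian bytes:
  [0]=0xf5  [1]=0x02

f5 02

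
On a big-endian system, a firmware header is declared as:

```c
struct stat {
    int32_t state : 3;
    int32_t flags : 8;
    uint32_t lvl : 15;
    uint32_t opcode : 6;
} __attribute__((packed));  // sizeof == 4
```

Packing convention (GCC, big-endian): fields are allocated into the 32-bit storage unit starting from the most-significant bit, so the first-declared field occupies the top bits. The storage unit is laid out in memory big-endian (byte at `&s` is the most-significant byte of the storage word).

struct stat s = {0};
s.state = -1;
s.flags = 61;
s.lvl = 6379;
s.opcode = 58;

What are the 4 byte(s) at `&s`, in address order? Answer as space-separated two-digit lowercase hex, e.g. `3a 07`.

state:3 = -1 → 0x7 << 29 → word 0xe0000000
flags:8 = 61 → 0x3d << 21 → word 0xe7a00000
lvl:15 = 6379 → 0x18eb << 6 → word 0xe7a63ac0
opcode:6 = 58 → 0x3a << 0 → word 0xe7a63afa
word = 0xe7a63afa → big-endian bytes:
  [0]=0xe7  [1]=0xa6  [2]=0x3a  [3]=0xfa

e7 a6 3a fa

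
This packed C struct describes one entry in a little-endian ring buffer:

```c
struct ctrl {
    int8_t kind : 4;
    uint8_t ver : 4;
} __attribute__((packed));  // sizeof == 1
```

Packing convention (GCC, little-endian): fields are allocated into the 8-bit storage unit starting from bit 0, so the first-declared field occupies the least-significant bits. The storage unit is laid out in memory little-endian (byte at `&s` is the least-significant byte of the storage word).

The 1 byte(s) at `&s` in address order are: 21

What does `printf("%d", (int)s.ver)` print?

[0]=0x21 (little-endian) → word 0x21
kind [0+:4] = (word>>0) & 0xf = 1
ver [4+:4] = (word>>4) & 0xf = 2  ←

2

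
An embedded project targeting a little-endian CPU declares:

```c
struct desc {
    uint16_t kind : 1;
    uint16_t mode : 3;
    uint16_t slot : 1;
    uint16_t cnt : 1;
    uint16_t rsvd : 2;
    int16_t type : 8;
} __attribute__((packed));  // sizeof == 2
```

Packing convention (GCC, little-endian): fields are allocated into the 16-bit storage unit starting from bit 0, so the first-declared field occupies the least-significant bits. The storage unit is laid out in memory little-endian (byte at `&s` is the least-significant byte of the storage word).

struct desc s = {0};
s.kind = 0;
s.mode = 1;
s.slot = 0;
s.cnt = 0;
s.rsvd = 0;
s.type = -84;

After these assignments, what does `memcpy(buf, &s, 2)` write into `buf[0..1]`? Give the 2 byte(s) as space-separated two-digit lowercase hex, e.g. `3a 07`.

02 ac

kind (1b) val=0 bits=0x0 at bit 0: 0x0000
mode (3b) val=1 bits=0x1 at bit 1: 0x0002
slot (1b) val=0 bits=0x0 at bit 4: 0x0002
cnt (1b) val=0 bits=0x0 at bit 5: 0x0002
rsvd (2b) val=0 bits=0x0 at bit 6: 0x0002
type (8b) val=-84 bits=0xac at bit 8: 0xac02
word = 0xac02 → little-endian bytes:
  [0]=0x02  [1]=0xac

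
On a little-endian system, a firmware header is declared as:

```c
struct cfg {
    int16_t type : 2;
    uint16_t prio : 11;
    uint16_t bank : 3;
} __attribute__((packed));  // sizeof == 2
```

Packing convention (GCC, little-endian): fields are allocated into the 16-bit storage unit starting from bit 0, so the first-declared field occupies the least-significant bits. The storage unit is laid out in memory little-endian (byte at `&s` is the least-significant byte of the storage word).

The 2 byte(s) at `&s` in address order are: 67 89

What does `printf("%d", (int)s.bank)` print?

4

[0]=0x67 [1]=0x89 (little-endian) → word 0x8967
type:2 @ bit 0 → (0x8967>>0)&0x3 = 0x3
prio:11 @ bit 2 → (0x8967>>2)&0x7ff = 0x259
bank:3 @ bit 13 → (0x8967>>13)&0x7 = 0x4  ←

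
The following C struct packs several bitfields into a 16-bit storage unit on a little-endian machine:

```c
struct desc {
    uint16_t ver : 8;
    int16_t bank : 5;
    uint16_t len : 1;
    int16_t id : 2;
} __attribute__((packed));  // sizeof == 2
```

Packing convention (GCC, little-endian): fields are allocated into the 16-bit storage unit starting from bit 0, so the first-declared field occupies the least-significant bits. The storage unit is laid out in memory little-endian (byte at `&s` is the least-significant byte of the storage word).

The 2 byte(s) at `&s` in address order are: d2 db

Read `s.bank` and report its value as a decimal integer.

-5

[0]=0xd2 [1]=0xdb (little-endian) → word 0xdbd2
ver [0+:8] = (word>>0) & 0xff = 210
bank [8+:5] = (word>>8) & 0x1f = 27  ←
len [13+:1] = (word>>13) & 0x1 = 0
id [14+:2] = (word>>14) & 0x3 = 3
bank signed 5b, MSB=1: 27 - 32 = -5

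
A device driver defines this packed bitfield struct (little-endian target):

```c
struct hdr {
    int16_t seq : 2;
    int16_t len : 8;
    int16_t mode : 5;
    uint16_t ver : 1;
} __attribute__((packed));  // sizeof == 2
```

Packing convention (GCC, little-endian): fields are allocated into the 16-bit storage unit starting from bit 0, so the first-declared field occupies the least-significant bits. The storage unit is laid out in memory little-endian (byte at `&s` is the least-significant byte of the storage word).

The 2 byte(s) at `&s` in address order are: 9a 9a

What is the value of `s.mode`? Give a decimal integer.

6

[0]=0x9a [1]=0x9a (little-endian) → word 0x9a9a
seq:2 @ bit 0 → (0x9a9a>>0)&0x3 = 0x2
len:8 @ bit 2 → (0x9a9a>>2)&0xff = 0xa6
mode:5 @ bit 10 → (0x9a9a>>10)&0x1f = 0x6  ←
ver:1 @ bit 15 → (0x9a9a>>15)&0x1 = 0x1
mode signed 5b, MSB=0: value = 6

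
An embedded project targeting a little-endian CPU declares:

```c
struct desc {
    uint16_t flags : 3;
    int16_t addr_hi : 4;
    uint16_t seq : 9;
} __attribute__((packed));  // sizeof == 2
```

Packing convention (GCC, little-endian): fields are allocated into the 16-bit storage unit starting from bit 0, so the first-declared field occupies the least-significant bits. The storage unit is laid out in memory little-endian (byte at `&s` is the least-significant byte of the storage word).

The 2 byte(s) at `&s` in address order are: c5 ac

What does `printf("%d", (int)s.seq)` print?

345

[0]=0xc5 [1]=0xac (little-endian) → word 0xacc5
flags [0+:3] = (word>>0) & 0x7 = 5
addr_hi [3+:4] = (word>>3) & 0xf = 8
seq [7+:9] = (word>>7) & 0x1ff = 345  ←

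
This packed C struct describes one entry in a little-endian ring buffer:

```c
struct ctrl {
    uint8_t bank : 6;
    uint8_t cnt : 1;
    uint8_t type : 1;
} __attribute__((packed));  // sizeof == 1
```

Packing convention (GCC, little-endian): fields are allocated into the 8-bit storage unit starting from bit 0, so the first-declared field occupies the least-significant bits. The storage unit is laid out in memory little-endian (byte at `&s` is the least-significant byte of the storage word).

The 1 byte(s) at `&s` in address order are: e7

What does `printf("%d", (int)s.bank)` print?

[0]=0xe7 (little-endian) → word 0xe7
bank [0+:6] = (word>>0) & 0x3f = 39  ←
cnt [6+:1] = (word>>6) & 0x1 = 1
type [7+:1] = (word>>7) & 0x1 = 1

39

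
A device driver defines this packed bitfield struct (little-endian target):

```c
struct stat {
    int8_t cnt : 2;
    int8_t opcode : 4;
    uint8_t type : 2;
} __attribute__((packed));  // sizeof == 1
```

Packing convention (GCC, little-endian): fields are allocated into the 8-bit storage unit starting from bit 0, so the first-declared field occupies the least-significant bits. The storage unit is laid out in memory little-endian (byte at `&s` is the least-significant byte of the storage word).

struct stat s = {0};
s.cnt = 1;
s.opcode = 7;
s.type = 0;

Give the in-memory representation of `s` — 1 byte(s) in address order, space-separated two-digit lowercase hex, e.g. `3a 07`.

1d

[0+:2] cnt=1 & 0x3 = 0x1; word=0x01
[2+:4] opcode=7 & 0xf = 0x7; word=0x1d
[6+:2] type=0 & 0x3 = 0x0; word=0x1d
word = 0x1d → little-endian bytes:
  [0]=0x1d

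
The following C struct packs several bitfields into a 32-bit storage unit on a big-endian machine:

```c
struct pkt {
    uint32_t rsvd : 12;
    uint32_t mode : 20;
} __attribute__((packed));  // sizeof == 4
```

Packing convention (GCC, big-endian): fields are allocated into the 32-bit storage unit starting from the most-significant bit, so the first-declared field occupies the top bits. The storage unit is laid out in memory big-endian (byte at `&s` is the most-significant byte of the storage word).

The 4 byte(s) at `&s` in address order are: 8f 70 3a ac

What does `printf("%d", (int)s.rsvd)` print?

2295

[0]=0x8f [1]=0x70 [2]=0x3a [3]=0xac (big-endian) → word 0x8f703aac
rsvd:12 @ bit 20 → (0x8f703aac>>20)&0xfff = 0x8f7  ←
mode:20 @ bit 0 → (0x8f703aac>>0)&0xfffff = 0x3aac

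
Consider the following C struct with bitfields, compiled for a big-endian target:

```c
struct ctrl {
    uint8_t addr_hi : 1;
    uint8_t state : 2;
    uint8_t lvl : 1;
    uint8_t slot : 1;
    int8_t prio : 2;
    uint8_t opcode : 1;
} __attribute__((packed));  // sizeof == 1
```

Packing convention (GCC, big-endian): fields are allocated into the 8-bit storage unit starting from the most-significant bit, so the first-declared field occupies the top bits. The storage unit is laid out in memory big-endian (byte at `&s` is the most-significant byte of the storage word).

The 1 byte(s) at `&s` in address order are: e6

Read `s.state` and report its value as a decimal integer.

[0]=0xe6 (big-endian) → word 0xe6
addr_hi:1 @ bit 7 → (0xe6>>7)&0x1 = 0x1
state:2 @ bit 5 → (0xe6>>5)&0x3 = 0x3  ←
lvl:1 @ bit 4 → (0xe6>>4)&0x1 = 0x0
slot:1 @ bit 3 → (0xe6>>3)&0x1 = 0x0
prio:2 @ bit 1 → (0xe6>>1)&0x3 = 0x3
opcode:1 @ bit 0 → (0xe6>>0)&0x1 = 0x0

3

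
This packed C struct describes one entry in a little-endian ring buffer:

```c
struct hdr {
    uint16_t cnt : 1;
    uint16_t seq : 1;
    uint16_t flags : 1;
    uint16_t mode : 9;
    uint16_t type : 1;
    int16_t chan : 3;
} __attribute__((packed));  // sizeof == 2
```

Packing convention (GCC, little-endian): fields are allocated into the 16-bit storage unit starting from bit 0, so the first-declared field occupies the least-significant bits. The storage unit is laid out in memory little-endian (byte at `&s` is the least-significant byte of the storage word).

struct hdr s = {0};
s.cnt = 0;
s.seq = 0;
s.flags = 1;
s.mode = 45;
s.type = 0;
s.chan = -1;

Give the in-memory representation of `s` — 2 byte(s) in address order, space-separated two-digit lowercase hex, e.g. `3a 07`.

cnt:1 = 0 → 0x0 << 0 → word 0x0000
seq:1 = 0 → 0x0 << 1 → word 0x0000
flags:1 = 1 → 0x1 << 2 → word 0x0004
mode:9 = 45 → 0x2d << 3 → word 0x016c
type:1 = 0 → 0x0 << 12 → word 0x016c
chan:3 = -1 → 0x7 << 13 → word 0xe16c
word = 0xe16c → little-endian bytes:
  [0]=0x6c  [1]=0xe1

6c e1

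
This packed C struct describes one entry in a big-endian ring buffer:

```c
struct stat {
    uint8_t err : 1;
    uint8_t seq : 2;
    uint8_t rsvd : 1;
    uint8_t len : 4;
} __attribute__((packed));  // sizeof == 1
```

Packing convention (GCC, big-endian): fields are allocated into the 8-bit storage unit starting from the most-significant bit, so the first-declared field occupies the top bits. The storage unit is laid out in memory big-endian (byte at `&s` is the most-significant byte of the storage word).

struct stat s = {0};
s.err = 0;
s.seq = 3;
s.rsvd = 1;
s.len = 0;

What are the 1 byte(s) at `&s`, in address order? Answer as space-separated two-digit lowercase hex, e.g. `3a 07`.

70

[7+:1] err=0 & 0x1 = 0x0; word=0x00
[5+:2] seq=3 & 0x3 = 0x3; word=0x60
[4+:1] rsvd=1 & 0x1 = 0x1; word=0x70
[0+:4] len=0 & 0xf = 0x0; word=0x70
word = 0x70 → big-endian bytes:
  [0]=0x70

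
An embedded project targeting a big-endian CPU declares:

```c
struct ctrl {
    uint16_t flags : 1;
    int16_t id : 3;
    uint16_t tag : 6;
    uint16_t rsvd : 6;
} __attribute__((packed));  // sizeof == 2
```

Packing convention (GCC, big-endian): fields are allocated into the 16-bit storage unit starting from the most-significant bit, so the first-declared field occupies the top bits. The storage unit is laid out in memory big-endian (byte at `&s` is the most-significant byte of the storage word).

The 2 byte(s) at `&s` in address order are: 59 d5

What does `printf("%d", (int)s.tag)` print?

39

[0]=0x59 [1]=0xd5 (big-endian) → word 0x59d5
flags:1 @ bit 15 → (0x59d5>>15)&0x1 = 0x0
id:3 @ bit 12 → (0x59d5>>12)&0x7 = 0x5
tag:6 @ bit 6 → (0x59d5>>6)&0x3f = 0x27  ←
rsvd:6 @ bit 0 → (0x59d5>>0)&0x3f = 0x15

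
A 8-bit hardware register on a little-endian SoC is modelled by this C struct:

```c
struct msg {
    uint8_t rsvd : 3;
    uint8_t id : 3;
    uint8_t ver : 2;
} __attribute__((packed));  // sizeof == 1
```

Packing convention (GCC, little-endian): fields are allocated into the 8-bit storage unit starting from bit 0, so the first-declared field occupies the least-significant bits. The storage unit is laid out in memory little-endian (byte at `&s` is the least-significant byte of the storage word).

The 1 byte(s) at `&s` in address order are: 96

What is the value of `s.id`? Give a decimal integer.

2

[0]=0x96 (little-endian) → word 0x96
rsvd [0+:3] = (word>>0) & 0x7 = 6
id [3+:3] = (word>>3) & 0x7 = 2  ←
ver [6+:2] = (word>>6) & 0x3 = 2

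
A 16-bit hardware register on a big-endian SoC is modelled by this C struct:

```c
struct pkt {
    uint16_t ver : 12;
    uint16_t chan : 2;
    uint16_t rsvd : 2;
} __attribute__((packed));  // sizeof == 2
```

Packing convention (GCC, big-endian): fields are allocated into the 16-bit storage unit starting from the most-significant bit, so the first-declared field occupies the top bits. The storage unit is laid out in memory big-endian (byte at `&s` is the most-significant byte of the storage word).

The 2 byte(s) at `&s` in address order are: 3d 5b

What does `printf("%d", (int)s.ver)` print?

981

[0]=0x3d [1]=0x5b (big-endian) → word 0x3d5b
ver:12 @ bit 4 → (0x3d5b>>4)&0xfff = 0x3d5  ←
chan:2 @ bit 2 → (0x3d5b>>2)&0x3 = 0x2
rsvd:2 @ bit 0 → (0x3d5b>>0)&0x3 = 0x3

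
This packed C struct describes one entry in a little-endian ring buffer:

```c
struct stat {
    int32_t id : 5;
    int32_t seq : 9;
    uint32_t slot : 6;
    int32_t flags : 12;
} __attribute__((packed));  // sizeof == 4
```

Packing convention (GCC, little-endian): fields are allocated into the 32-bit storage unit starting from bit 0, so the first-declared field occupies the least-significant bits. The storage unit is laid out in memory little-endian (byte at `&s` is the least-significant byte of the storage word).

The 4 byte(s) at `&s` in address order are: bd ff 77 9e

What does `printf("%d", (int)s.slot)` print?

[0]=0xbd [1]=0xff [2]=0x77 [3]=0x9e (little-endian) → word 0x9e77ffbd
id:5 @ bit 0 → (0x9e77ffbd>>0)&0x1f = 0x1d
seq:9 @ bit 5 → (0x9e77ffbd>>5)&0x1ff = 0x1fd
slot:6 @ bit 14 → (0x9e77ffbd>>14)&0x3f = 0x1f  ←
flags:12 @ bit 20 → (0x9e77ffbd>>20)&0xfff = 0x9e7

31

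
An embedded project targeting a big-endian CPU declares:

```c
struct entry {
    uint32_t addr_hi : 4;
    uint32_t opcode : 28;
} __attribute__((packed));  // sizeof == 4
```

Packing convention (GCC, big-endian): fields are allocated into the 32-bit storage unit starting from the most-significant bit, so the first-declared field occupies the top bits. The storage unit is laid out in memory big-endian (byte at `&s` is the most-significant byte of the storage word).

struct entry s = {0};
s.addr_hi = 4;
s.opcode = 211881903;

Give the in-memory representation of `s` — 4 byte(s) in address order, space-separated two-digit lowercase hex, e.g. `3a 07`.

4c a1 0f af

[28+:4] addr_hi=4 & 0xf = 0x4; word=0x40000000
[0+:28] opcode=211881903 & 0xfffffff = 0xca10faf; word=0x4ca10faf
word = 0x4ca10faf → big-endian bytes:
  [0]=0x4c  [1]=0xa1  [2]=0x0f  [3]=0xaf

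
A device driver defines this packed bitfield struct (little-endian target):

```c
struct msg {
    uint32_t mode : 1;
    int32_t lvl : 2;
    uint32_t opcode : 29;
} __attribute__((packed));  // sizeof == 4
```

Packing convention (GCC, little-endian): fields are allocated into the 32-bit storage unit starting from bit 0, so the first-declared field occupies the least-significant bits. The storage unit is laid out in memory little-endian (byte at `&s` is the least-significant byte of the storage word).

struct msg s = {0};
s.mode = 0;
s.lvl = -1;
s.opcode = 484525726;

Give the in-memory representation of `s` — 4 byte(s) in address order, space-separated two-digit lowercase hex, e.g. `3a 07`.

f6 34 0a e7

[0+:1] mode=0 & 0x1 = 0x0; word=0x00000000
[1+:2] lvl=-1 & 0x3 = 0x3; word=0x00000006
[3+:29] opcode=484525726 & 0x1fffffff = 0x1ce1469e; word=0xe70a34f6
word = 0xe70a34f6 → little-endian bytes:
  [0]=0xf6  [1]=0x34  [2]=0x0a  [3]=0xe7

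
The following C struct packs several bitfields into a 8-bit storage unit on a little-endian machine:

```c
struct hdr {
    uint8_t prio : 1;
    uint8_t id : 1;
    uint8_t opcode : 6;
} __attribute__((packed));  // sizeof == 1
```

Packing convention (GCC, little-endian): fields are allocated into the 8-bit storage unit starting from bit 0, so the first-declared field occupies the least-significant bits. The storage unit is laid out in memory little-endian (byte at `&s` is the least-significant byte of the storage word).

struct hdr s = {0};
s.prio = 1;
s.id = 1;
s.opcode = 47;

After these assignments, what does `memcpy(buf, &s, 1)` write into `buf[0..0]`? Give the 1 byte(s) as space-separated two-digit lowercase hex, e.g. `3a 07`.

bf

prio (1b) val=1 bits=0x1 at bit 0: 0x01
id (1b) val=1 bits=0x1 at bit 1: 0x03
opcode (6b) val=47 bits=0x2f at bit 2: 0xbf
word = 0xbf → little-endian bytes:
  [0]=0xbf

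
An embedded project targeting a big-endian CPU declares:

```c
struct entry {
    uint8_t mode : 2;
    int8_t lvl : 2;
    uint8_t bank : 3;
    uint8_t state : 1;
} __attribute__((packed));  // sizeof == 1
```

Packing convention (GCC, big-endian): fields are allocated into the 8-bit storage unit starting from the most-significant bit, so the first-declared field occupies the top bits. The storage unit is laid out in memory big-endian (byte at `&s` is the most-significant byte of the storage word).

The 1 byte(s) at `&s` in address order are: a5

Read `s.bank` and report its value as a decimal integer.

[0]=0xa5 (big-endian) → word 0xa5
mode [6+:2] = (word>>6) & 0x3 = 2
lvl [4+:2] = (word>>4) & 0x3 = 2
bank [1+:3] = (word>>1) & 0x7 = 2  ←
state [0+:1] = (word>>0) & 0x1 = 1

2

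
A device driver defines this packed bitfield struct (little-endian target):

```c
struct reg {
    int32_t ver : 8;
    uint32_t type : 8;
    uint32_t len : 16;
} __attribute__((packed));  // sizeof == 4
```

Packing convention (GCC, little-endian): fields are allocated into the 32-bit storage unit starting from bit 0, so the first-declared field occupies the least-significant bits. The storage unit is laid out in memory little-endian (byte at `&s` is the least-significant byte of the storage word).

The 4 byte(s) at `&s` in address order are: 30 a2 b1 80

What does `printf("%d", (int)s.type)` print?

[0]=0x30 [1]=0xa2 [2]=0xb1 [3]=0x80 (little-endian) → word 0x80b1a230
ver [0+:8] = (word>>0) & 0xff = 48
type [8+:8] = (word>>8) & 0xff = 162  ←
len [16+:16] = (word>>16) & 0xffff = 32945

162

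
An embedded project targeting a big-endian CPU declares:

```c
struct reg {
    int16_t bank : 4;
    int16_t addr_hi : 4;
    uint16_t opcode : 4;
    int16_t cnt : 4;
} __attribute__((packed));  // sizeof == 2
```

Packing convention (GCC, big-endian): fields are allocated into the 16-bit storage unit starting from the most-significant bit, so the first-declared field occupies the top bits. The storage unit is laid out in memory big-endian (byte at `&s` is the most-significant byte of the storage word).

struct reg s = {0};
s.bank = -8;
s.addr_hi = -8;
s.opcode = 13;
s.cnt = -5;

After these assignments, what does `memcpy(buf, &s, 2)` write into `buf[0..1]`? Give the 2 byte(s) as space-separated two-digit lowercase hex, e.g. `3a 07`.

bank:4 = -8 → 0x8 << 12 → word 0x8000
addr_hi:4 = -8 → 0x8 << 8 → word 0x8800
opcode:4 = 13 → 0xd << 4 → word 0x88d0
cnt:4 = -5 → 0xb << 0 → word 0x88db
word = 0x88db → big-endian bytes:
  [0]=0x88  [1]=0xdb

88 db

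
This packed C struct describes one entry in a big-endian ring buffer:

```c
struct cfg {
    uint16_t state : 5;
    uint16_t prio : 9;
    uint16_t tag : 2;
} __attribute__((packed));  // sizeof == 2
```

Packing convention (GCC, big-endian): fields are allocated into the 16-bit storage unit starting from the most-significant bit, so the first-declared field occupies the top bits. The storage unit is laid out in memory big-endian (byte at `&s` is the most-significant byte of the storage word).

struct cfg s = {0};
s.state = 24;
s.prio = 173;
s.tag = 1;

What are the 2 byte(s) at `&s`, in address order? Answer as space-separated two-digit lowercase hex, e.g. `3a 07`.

[11+:5] state=24 & 0x1f = 0x18; word=0xc000
[2+:9] prio=173 & 0x1ff = 0xad; word=0xc2b4
[0+:2] tag=1 & 0x3 = 0x1; word=0xc2b5
word = 0xc2b5 → big-endian bytes:
  [0]=0xc2  [1]=0xb5

c2 b5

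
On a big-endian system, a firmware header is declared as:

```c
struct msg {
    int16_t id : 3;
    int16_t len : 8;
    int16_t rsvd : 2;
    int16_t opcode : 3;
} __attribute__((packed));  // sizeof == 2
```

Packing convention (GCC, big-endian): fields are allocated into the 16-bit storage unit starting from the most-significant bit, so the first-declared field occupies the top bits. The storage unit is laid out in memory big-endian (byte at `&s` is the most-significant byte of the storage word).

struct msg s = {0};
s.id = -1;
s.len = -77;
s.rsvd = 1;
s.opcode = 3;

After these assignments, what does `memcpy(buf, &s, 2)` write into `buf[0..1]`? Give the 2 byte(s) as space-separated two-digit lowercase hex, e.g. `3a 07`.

[13+:3] id=-1 & 0x7 = 0x7; word=0xe000
[5+:8] len=-77 & 0xff = 0xb3; word=0xf660
[3+:2] rsvd=1 & 0x3 = 0x1; word=0xf668
[0+:3] opcode=3 & 0x7 = 0x3; word=0xf66b
word = 0xf66b → big-endian bytes:
  [0]=0xf6  [1]=0x6b

f6 6b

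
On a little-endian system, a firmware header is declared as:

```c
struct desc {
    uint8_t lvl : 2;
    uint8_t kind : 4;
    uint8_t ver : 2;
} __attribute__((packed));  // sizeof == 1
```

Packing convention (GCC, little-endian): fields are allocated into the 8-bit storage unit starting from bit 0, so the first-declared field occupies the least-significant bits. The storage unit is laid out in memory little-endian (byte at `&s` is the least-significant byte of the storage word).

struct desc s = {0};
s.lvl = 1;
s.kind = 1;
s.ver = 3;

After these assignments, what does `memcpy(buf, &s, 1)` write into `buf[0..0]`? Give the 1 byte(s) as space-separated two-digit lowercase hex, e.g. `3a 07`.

c5

[0+:2] lvl=1 & 0x3 = 0x1; word=0x01
[2+:4] kind=1 & 0xf = 0x1; word=0x05
[6+:2] ver=3 & 0x3 = 0x3; word=0xc5
word = 0xc5 → little-endian bytes:
  [0]=0xc5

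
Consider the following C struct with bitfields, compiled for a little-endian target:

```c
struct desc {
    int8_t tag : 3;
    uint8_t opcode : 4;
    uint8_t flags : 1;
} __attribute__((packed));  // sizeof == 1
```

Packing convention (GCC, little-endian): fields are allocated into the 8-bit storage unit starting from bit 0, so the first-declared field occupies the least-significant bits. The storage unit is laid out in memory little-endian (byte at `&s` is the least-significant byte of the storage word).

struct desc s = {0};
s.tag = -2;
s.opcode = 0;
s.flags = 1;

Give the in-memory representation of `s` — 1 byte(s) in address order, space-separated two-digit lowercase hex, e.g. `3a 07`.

[0+:3] tag=-2 & 0x7 = 0x6; word=0x06
[3+:4] opcode=0 & 0xf = 0x0; word=0x06
[7+:1] flags=1 & 0x1 = 0x1; word=0x86
word = 0x86 → little-endian bytes:
  [0]=0x86

86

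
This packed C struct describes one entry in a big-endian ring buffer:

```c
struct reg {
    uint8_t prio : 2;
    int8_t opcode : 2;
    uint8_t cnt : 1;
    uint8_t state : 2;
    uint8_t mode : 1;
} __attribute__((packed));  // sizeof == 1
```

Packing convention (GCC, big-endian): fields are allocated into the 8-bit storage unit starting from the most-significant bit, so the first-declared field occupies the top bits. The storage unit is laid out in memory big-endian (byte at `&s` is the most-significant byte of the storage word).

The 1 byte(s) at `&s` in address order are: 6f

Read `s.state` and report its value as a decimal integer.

3

[0]=0x6f (big-endian) → word 0x6f
prio [6+:2] = (word>>6) & 0x3 = 1
opcode [4+:2] = (word>>4) & 0x3 = 2
cnt [3+:1] = (word>>3) & 0x1 = 1
state [1+:2] = (word>>1) & 0x3 = 3  ←
mode [0+:1] = (word>>0) & 0x1 = 1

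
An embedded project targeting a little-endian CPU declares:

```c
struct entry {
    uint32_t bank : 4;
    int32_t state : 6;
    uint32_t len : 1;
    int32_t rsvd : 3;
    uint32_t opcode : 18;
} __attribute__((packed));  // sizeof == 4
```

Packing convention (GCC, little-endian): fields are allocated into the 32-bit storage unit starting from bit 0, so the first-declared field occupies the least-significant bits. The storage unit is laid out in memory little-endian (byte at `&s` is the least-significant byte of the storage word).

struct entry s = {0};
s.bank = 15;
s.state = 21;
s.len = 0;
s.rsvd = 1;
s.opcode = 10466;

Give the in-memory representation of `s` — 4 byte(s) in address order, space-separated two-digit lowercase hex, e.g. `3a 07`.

bank (4b) val=15 bits=0xf at bit 0: 0x0000000f
state (6b) val=21 bits=0x15 at bit 4: 0x0000015f
len (1b) val=0 bits=0x0 at bit 10: 0x0000015f
rsvd (3b) val=1 bits=0x1 at bit 11: 0x0000095f
opcode (18b) val=10466 bits=0x28e2 at bit 14: 0x0a38895f
word = 0x0a38895f → little-endian bytes:
  [0]=0x5f  [1]=0x89  [2]=0x38  [3]=0x0a

5f 89 38 0a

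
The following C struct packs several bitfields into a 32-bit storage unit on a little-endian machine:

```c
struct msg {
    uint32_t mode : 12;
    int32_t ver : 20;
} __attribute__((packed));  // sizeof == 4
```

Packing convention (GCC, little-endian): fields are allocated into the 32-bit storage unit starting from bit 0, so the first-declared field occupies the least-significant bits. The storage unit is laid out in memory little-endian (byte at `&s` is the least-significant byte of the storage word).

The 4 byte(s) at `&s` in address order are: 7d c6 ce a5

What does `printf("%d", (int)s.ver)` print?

[0]=0x7d [1]=0xc6 [2]=0xce [3]=0xa5 (little-endian) → word 0xa5cec67d
mode [0+:12] = (word>>0) & 0xfff = 1661
ver [12+:20] = (word>>12) & 0xfffff = 679148  ←
ver signed 20b, MSB=1: 679148 - 1048576 = -369428

-369428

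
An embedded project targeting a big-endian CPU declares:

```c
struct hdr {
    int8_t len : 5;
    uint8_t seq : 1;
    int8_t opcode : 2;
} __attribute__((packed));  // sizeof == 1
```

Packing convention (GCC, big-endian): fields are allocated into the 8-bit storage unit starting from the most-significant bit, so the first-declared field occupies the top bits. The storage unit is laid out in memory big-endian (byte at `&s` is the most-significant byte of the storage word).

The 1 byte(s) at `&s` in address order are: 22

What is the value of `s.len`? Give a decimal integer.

[0]=0x22 (big-endian) → word 0x22
len [3+:5] = (word>>3) & 0x1f = 4  ←
seq [2+:1] = (word>>2) & 0x1 = 0
opcode [0+:2] = (word>>0) & 0x3 = 2
len signed 5b, MSB=0: value = 4

4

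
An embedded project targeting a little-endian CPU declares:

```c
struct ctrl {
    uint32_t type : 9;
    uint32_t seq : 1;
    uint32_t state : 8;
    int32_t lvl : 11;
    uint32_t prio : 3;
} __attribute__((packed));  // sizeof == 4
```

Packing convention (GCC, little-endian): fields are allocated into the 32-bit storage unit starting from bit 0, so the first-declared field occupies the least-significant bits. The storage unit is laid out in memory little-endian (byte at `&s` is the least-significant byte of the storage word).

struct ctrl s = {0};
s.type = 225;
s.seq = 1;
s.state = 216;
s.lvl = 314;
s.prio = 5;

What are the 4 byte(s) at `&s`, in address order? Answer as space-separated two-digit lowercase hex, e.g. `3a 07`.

e1 62 eb a4

type (9b) val=225 bits=0xe1 at bit 0: 0x000000e1
seq (1b) val=1 bits=0x1 at bit 9: 0x000002e1
state (8b) val=216 bits=0xd8 at bit 10: 0x000362e1
lvl (11b) val=314 bits=0x13a at bit 18: 0x04eb62e1
prio (3b) val=5 bits=0x5 at bit 29: 0xa4eb62e1
word = 0xa4eb62e1 → little-endian bytes:
  [0]=0xe1  [1]=0x62  [2]=0xeb  [3]=0xa4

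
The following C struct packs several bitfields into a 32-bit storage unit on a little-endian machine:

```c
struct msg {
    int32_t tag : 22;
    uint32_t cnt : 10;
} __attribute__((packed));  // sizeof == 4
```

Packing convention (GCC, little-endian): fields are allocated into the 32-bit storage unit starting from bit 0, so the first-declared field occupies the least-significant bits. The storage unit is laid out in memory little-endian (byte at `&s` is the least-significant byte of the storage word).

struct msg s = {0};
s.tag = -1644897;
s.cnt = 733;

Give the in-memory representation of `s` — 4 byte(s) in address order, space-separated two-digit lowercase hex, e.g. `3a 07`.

9f e6 66 b7

tag:22 = -1644897 → 0x26e69f << 0 → word 0x0026e69f
cnt:10 = 733 → 0x2dd << 22 → word 0xb766e69f
word = 0xb766e69f → little-endian bytes:
  [0]=0x9f  [1]=0xe6  [2]=0x66  [3]=0xb7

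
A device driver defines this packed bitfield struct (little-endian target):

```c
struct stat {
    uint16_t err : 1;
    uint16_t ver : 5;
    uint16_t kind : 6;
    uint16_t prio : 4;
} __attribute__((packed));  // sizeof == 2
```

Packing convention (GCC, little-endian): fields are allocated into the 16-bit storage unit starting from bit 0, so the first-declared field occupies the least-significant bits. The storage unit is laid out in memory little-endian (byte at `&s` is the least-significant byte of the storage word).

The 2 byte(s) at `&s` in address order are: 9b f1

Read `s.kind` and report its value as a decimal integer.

[0]=0x9b [1]=0xf1 (little-endian) → word 0xf19b
err [0+:1] = (word>>0) & 0x1 = 1
ver [1+:5] = (word>>1) & 0x1f = 13
kind [6+:6] = (word>>6) & 0x3f = 6  ←
prio [12+:4] = (word>>12) & 0xf = 15

6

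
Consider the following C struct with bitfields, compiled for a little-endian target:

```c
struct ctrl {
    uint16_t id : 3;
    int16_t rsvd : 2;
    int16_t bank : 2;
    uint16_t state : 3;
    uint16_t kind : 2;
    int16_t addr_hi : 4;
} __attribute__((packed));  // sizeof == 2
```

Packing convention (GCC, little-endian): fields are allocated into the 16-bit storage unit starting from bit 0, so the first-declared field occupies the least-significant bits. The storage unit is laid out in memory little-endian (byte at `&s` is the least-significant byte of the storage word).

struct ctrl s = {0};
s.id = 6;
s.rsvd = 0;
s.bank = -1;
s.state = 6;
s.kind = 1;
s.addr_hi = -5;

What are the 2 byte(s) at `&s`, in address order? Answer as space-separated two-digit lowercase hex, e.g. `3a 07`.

66 b7

id:3 = 6 → 0x6 << 0 → word 0x0006
rsvd:2 = 0 → 0x0 << 3 → word 0x0006
bank:2 = -1 → 0x3 << 5 → word 0x0066
state:3 = 6 → 0x6 << 7 → word 0x0366
kind:2 = 1 → 0x1 << 10 → word 0x0766
addr_hi:4 = -5 → 0xb << 12 → word 0xb766
word = 0xb766 → little-endian bytes:
  [0]=0x66  [1]=0xb7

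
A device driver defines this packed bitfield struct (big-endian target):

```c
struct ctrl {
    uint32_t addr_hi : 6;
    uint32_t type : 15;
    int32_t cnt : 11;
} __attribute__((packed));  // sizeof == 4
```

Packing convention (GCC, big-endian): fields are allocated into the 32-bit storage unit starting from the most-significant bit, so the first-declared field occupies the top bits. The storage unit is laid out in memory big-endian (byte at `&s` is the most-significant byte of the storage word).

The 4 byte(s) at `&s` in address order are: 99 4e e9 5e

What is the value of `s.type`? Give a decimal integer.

10717

[0]=0x99 [1]=0x4e [2]=0xe9 [3]=0x5e (big-endian) → word 0x994ee95e
addr_hi [26+:6] = (word>>26) & 0x3f = 38
type [11+:15] = (word>>11) & 0x7fff = 10717  ←
cnt [0+:11] = (word>>0) & 0x7ff = 350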